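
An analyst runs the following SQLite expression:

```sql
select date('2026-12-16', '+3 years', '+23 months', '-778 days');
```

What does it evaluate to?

Adding +3 years to 2026-12-16 gives 2029-12-16.
Adding +23 months to 2029-12-16 gives 2031-11-16.
Applying '-778 days' to 2031-11-16: counting 778 days back gives 2029-09-29.

2029-09-29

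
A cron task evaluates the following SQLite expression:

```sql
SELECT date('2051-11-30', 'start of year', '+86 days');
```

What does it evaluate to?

2051-03-28

`start of year` rewinds 2051-11-30 to 2051-01-01.
Applying '+86 days' to 2051-01-01: counting 86 days forward gives 2051-03-28.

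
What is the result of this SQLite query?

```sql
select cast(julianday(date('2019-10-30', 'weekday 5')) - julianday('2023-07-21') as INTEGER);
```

`weekday 5` advances to the next Friday; 2019-10-30 is a Wednesday, so it moves forward to 2019-11-01.
29 days remain in November 2019 after the 1st (30 − 1).
Full months from December 2019 through June 2023 contribute their day counts.
Then 21 days into July 2023.
Total: 29 + 31 + 31 + 29 + 31 + 30 + 31 + 30 + 31 + 31 + 30 + 31 + 30 + 31 + 31 + 28 + 31 + 30 + 31 + 30 + 31 + 31 + 30 + 31 + 30 + 31 + 31 + 28 + 31 + 30 + 31 + 30 + 31 + 31 + 30 + 31 + 30 + 31 + 31 + 28 + 31 + 30 + 31 + 30 + 21 = 1358.
The subtraction is earlier − later, so the result is −1358 → -1358.

-1358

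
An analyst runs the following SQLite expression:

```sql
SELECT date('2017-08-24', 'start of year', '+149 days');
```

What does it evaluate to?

2017-05-30

`start of year` rewinds 2017-08-24 to 2017-01-01.
Applying '+149 days' to 2017-01-01: counting 149 days forward gives 2017-05-30.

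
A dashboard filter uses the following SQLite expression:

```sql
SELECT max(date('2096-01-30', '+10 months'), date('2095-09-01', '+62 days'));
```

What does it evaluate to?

2096-11-30

date('2096-01-30', '+10 months') → 2096-11-30.
date('2095-09-01', '+62 days') → 2095-11-02.
Later of the two is 2096-11-30.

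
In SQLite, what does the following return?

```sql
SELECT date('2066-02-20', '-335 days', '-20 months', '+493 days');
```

Applying '-335 days' to 2066-02-20: counting 335 days back gives 2065-03-22.
Adding -20 months to 2065-03-22 gives 2063-07-22.
Applying '+493 days' to 2063-07-22: counting 493 days forward gives 2064-11-26.

2064-11-26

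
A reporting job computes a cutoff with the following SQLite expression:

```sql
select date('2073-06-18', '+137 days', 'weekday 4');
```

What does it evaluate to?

Applying '+137 days' to 2073-06-18: counting 137 days forward gives 2073-11-02.
`weekday 4` advances to the next Thursday; 2073-11-02 is already a Thursday, so it stays at 2073-11-02.

2073-11-02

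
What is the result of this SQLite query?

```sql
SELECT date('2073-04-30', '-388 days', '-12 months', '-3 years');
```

Applying '-388 days' to 2073-04-30: counting 388 days back gives 2072-04-07.
Adding -12 months to 2072-04-07 gives 2071-04-07.
Adding -3 years to 2071-04-07 gives 2068-04-07.

2068-04-07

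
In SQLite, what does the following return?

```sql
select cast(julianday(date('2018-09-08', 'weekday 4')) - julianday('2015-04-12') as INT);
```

1250

`weekday 4` advances to the next Thursday; 2018-09-08 is a Saturday, so it moves forward to 2018-09-13.
18 days remain in April 2015 after the 12th (30 − 12).
Full months from May 2015 through August 2018 contribute their day counts.
Then 13 days into September 2018.
Total: 18 + 31 + 30 + 31 + 31 + 30 + 31 + 30 + 31 + 31 + 29 + 31 + 30 + 31 + 30 + 31 + 31 + 30 + 31 + 30 + 31 + 31 + 28 + 31 + 30 + 31 + 30 + 31 + 31 + 30 + 31 + 30 + 31 + 31 + 28 + 31 + 30 + 31 + 30 + 31 + 31 + 13 = 1250.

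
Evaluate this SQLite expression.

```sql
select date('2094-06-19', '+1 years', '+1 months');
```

2095-07-19

Adding +1 year to 2094-06-19 gives 2095-06-19.
Adding +1 month to 2095-06-19 gives 2095-07-19.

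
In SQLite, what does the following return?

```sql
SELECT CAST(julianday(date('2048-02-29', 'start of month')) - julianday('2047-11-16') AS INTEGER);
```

`start of month` rewinds 2048-02-29 to 2048-02-01.
14 days remain in November 2047 after the 16th (30 − 16).
December 2047: 31 days.
January 2048: 31 days.
Then 1 day into February 2048.
Total: 14 + 31 + 31 + 1 = 77.

77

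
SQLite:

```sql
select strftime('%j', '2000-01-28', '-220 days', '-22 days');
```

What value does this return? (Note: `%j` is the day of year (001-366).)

151

First apply '-220 days', '-22 days': 2000-01-28 → 1999-05-31.
Day-of-year for 1999-05-31: days since 1999-01-01 inclusive = 151, zero-padded to 151.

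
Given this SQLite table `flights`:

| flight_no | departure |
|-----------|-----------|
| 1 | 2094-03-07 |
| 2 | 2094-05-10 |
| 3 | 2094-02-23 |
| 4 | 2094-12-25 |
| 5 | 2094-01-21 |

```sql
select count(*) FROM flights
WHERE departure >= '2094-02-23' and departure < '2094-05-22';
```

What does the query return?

Rows in [2094-02-23, 2094-05-22): 2094-03-07, 2094-05-10, 2094-02-23 → 3 rows.

3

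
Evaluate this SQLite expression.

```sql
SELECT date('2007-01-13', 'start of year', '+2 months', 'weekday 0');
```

2007-03-04

`start of year` rewinds 2007-01-13 to 2007-01-01.
Adding +2 months to 2007-01-01 gives 2007-03-01.
`weekday 0` advances to the next Sunday; 2007-03-01 is a Thursday, so it moves forward to 2007-03-04.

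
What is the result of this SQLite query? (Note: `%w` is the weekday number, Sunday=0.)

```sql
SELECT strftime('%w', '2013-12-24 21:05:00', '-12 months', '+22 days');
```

First apply '-12 months', '+22 days': 2013-12-24 21:05:00 → 2013-01-15 21:05:00.
2013-01-15 is a Tuesday; with Sunday=0 that is 2.

2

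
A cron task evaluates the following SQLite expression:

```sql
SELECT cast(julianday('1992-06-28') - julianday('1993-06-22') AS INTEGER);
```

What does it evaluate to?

2 days remain in June 1992 after the 28th (30 − 28).
Full months from July 1992 through May 1993 contribute their day counts.
Then 22 days into June 1993.
Total: 2 + 31 + 31 + 30 + 31 + 30 + 31 + 31 + 28 + 31 + 30 + 31 + 22 = 359.
The subtraction is earlier − later, so the result is −359 → -359.

-359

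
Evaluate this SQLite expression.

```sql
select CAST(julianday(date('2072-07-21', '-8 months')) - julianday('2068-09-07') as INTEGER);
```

Adding -8 months to 2072-07-21 gives 2071-11-21.
23 days remain in September 2068 after the 7th (30 − 7).
Full months from October 2068 through October 2071 contribute their day counts.
Then 21 days into November 2071.
Total: 23 + 31 + 30 + 31 + 31 + 28 + 31 + 30 + 31 + 30 + 31 + 31 + 30 + 31 + 30 + 31 + 31 + 28 + 31 + 30 + 31 + 30 + 31 + 31 + 30 + 31 + 30 + 31 + 31 + 28 + 31 + 30 + 31 + 30 + 31 + 31 + 30 + 31 + 21 = 1170.

1170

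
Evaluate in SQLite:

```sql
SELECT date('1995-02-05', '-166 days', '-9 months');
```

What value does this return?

Applying '-166 days' to 1995-02-05: counting 166 days back gives 1994-08-23.
Adding -9 months to 1994-08-23 gives 1993-11-23.

1993-11-23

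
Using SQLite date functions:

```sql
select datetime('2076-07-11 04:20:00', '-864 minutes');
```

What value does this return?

2076-07-10 13:56:00

864 minutes = 14h 24m; -864 minutes from 2076-07-11 04:20:00 is 2076-07-10 13:56:00 (crosses midnight).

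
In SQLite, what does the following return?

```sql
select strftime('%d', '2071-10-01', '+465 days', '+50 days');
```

27

First apply '+465 days', '+50 days': 2071-10-01 → 2073-02-27.
`%d` extracts the 2-digit day of month: 27.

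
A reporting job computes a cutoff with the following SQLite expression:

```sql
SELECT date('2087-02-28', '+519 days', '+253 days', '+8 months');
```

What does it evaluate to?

Applying '+519 days' to 2087-02-28: counting 519 days forward gives 2088-07-31.
Applying '+253 days' to 2088-07-31: counting 253 days forward gives 2089-04-10.
Adding +8 months to 2089-04-10 gives 2089-12-10.

2089-12-10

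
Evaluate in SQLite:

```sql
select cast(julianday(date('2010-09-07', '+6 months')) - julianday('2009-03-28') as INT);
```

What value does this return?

709

Adding +6 months to 2010-09-07 gives 2011-03-07.
3 days remain in March 2009 after the 28th (31 − 28).
Full months from April 2009 through February 2011 contribute their day counts.
Then 7 days into March 2011.
Total: 3 + 30 + 31 + 30 + 31 + 31 + 30 + 31 + 30 + 31 + 31 + 28 + 31 + 30 + 31 + 30 + 31 + 31 + 30 + 31 + 30 + 31 + 31 + 28 + 7 = 709.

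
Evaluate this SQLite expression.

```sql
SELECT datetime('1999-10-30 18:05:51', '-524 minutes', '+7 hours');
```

1999-10-30 16:21:51

524 minutes = 8h 44m; -524 minutes from 1999-10-30 18:05:51 is 1999-10-30 09:21:51.
+7 hours from 1999-10-30 09:21:51 is 1999-10-30 16:21:51.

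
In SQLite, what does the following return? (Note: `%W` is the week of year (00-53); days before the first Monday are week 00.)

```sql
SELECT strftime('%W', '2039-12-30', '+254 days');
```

36

First apply '+254 days': 2039-12-30 → 2040-09-09.
2040-09-09 is a Sunday. SQLite's %W counts Mondays since the year started; the result is 36.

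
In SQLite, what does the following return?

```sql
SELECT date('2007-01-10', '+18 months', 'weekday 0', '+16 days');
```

2008-07-29

Adding +18 months to 2007-01-10 gives 2008-07-10.
`weekday 0` advances to the next Sunday; 2008-07-10 is a Thursday, so it moves forward to 2008-07-13.
Advancing 16 more days within July lands on 2008-07-29.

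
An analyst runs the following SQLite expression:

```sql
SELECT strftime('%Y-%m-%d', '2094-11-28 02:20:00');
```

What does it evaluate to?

2094-11-28

`%Y-%m-%d` extracts the ISO date: 2094-11-28.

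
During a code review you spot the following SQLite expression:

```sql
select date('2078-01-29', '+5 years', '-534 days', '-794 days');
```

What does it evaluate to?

Adding +5 years to 2078-01-29 gives 2083-01-29.
Applying '-534 days' to 2083-01-29: counting 534 days back gives 2081-08-13.
Applying '-794 days' to 2081-08-13: counting 794 days back gives 2079-06-11.

2079-06-11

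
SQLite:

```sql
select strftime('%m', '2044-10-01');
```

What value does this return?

`%m` extracts the 2-digit month (01-12): 10.

10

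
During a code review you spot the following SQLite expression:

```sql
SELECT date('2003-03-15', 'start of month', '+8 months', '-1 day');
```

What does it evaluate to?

`start of month` rewinds 2003-03-15 to 2003-03-01.
Adding +8 months to 2003-03-01 gives 2003-11-01.
Going back 1 day from 2003-11-01 reaches 2003-10-31 (last day of October, 31 days).

2003-10-31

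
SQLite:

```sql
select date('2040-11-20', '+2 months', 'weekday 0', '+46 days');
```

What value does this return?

Adding +2 months to 2040-11-20 gives 2041-01-20.
`weekday 0` advances to the next Sunday; 2041-01-20 is already a Sunday, so it stays at 2041-01-20.
Applying '+46 days' to 2041-01-20: counting 46 days forward gives 2041-03-07.

2041-03-07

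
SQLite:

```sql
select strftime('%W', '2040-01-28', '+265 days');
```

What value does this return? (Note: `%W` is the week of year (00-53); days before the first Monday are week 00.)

First apply '+265 days': 2040-01-28 → 2040-10-19.
2040-10-19 is a Friday. SQLite's %W counts Mondays since the year started; the result is 42.

42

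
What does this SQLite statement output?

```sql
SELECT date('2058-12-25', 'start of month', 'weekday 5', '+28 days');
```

`start of month` rewinds 2058-12-25 to 2058-12-01.
`weekday 5` advances to the next Friday; 2058-12-01 is a Sunday, so it moves forward to 2058-12-06.
December 2058 has 31 days; 25 remain after the 6th, so 26 days reach 2059-01-01.
Advancing 2 more days within January lands on 2059-01-03.

2059-01-03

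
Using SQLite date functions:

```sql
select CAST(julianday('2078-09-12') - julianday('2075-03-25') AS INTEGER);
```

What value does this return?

6 days remain in March 2075 after the 25th (31 − 25).
Full months from April 2075 through August 2078 contribute their day counts.
Then 12 days into September 2078.
Total: 6 + 30 + 31 + 30 + 31 + 31 + 30 + 31 + 30 + 31 + 31 + 29 + 31 + 30 + 31 + 30 + 31 + 31 + 30 + 31 + 30 + 31 + 31 + 28 + 31 + 30 + 31 + 30 + 31 + 31 + 30 + 31 + 30 + 31 + 31 + 28 + 31 + 30 + 31 + 30 + 31 + 31 + 12 = 1267.

1267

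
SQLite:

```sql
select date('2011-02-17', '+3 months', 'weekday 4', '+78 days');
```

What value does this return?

Adding +3 months to 2011-02-17 gives 2011-05-17.
`weekday 4` advances to the next Thursday; 2011-05-17 is a Tuesday, so it moves forward to 2011-05-19.
Applying '+78 days' to 2011-05-19: counting 78 days forward gives 2011-08-05.

2011-08-05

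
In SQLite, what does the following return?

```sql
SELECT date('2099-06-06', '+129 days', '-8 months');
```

2099-02-13

Applying '+129 days' to 2099-06-06: counting 129 days forward gives 2099-10-13.
Adding -8 months to 2099-10-13 gives 2099-02-13.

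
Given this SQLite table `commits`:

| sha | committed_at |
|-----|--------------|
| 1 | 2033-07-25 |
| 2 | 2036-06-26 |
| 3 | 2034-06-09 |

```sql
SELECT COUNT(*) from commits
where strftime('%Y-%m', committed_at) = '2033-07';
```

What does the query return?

1

Rows with year-month 2033-07: 2033-07-25 → 1.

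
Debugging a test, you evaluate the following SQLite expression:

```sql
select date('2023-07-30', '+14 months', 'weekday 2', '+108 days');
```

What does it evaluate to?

Adding +14 months to 2023-07-30 gives 2024-09-30.
`weekday 2` advances to the next Tuesday; 2024-09-30 is a Monday, so it moves forward to 2024-10-01.
Applying '+108 days' to 2024-10-01: counting 108 days forward gives 2025-01-17.

2025-01-17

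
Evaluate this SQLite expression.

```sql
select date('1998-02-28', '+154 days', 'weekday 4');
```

1998-08-06

Applying '+154 days' to 1998-02-28: counting 154 days forward gives 1998-08-01.
`weekday 4` advances to the next Thursday; 1998-08-01 is a Saturday, so it moves forward to 1998-08-06.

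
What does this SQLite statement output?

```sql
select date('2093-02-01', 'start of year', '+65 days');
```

`start of year` rewinds 2093-02-01 to 2093-01-01.
Applying '+65 days' to 2093-01-01: counting 65 days forward gives 2093-03-07.

2093-03-07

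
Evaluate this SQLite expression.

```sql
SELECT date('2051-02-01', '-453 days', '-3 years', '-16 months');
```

2045-07-05

Applying '-453 days' to 2051-02-01: counting 453 days back gives 2049-11-05.
Adding -3 years to 2049-11-05 gives 2046-11-05.
Adding -16 months to 2046-11-05 gives 2045-07-05.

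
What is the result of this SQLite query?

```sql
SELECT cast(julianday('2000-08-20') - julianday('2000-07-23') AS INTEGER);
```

28

8 days remain in July 2000 after the 23rd (31 − 23).
Then 20 days into August 2000.
Total: 8 + 20 = 28.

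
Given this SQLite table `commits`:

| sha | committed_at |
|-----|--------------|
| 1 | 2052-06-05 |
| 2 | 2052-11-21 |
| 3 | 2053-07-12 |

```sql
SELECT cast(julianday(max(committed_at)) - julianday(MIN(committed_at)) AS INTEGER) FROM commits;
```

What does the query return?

MIN = 2052-06-05, MAX = 2053-07-12.
25 days remain in June 2052 after the 5th (30 − 5).
Full months from July 2052 through June 2053 contribute their day counts.
Then 12 days into July 2053.
Total: 25 + 31 + 31 + 30 + 31 + 30 + 31 + 31 + 28 + 31 + 30 + 31 + 30 + 12 = 402.

402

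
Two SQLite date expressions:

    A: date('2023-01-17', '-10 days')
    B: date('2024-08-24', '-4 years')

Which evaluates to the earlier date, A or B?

A = 2023-01-07.
B = 2020-08-24.
B is earlier.

B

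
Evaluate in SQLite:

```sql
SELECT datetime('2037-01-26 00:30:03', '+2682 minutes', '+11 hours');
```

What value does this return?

2682 minutes = 44h 42m; +2682 minutes from 2037-01-26 00:30:03 is 2037-01-27 21:12:03 (crosses midnight).
+11 hours from 2037-01-27 21:12:03 is 2037-01-28 08:12:03 (crosses midnight).

2037-01-28 08:12:03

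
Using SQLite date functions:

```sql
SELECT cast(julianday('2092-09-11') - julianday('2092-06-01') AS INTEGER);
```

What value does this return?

102

29 days remain in June 2092 after the 1st (30 − 1).
July 2092: 31 days.
August 2092: 31 days.
Then 11 days into September 2092.
Total: 29 + 31 + 31 + 11 = 102.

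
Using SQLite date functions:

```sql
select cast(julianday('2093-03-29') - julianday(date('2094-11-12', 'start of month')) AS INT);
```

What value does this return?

`start of month` rewinds 2094-11-12 to 2094-11-01.
2 days remain in March 2093 after the 29th (31 − 29).
Full months from April 2093 through October 2094 contribute their day counts.
Then 1 day into November 2094.
Total: 2 + 30 + 31 + 30 + 31 + 31 + 30 + 31 + 30 + 31 + 31 + 28 + 31 + 30 + 31 + 30 + 31 + 31 + 30 + 31 + 1 = 582.
The subtraction is earlier − later, so the result is −582 → -582.

-582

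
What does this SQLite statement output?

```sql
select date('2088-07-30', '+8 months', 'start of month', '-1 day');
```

2089-02-28

Adding +8 months to 2088-07-30 gives 2089-03-30.
`start of month` rewinds 2089-03-30 to 2089-03-01.
Going back 1 day from 2089-03-01 reaches 2089-02-28 (last day of February, 28 days).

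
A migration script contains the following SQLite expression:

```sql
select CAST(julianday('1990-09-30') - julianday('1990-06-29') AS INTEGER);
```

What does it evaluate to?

93

1 day remains in June 1990 after the 29th (30 − 29).
July 1990: 31 days.
August 1990: 31 days.
Then 30 days into September 1990.
Total: 1 + 31 + 31 + 30 = 93.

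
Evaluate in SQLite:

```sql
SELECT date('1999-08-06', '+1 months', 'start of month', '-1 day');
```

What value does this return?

1999-08-31

Adding +1 month to 1999-08-06 gives 1999-09-06.
`start of month` rewinds 1999-09-06 to 1999-09-01.
Going back 1 day from 1999-09-01 reaches 1999-08-31 (last day of August, 31 days).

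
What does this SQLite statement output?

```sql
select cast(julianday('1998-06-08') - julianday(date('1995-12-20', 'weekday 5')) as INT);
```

899

`weekday 5` advances to the next Friday; 1995-12-20 is a Wednesday, so it moves forward to 1995-12-22.
9 days remain in December 1995 after the 22nd (31 − 22).
Full months from January 1996 through May 1998 contribute their day counts.
Then 8 days into June 1998.
Total: 9 + 31 + 29 + 31 + 30 + 31 + 30 + 31 + 31 + 30 + 31 + 30 + 31 + 31 + 28 + 31 + 30 + 31 + 30 + 31 + 31 + 30 + 31 + 30 + 31 + 31 + 28 + 31 + 30 + 31 + 8 = 899.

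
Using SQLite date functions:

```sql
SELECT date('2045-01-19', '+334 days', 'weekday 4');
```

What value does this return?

2045-12-21

Applying '+334 days' to 2045-01-19: counting 334 days forward gives 2045-12-19.
`weekday 4` advances to the next Thursday; 2045-12-19 is a Tuesday, so it moves forward to 2045-12-21.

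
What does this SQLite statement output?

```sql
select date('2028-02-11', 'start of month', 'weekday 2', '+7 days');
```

2028-02-08

`start of month` rewinds 2028-02-11 to 2028-02-01.
`weekday 2` advances to the next Tuesday; 2028-02-01 is already a Tuesday, so it stays at 2028-02-01.
Advancing 7 more days within February lands on 2028-02-08.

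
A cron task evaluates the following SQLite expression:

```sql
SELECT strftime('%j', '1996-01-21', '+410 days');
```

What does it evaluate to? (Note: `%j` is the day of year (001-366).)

First apply '+410 days': 1996-01-21 → 1997-03-06.
Day-of-year for 1997-03-06: days since 1997-01-01 inclusive = 65, zero-padded to 065.

065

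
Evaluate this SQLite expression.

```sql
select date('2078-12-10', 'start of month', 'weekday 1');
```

2078-12-05

`start of month` rewinds 2078-12-10 to 2078-12-01.
`weekday 1` advances to the next Monday; 2078-12-01 is a Thursday, so it moves forward to 2078-12-05.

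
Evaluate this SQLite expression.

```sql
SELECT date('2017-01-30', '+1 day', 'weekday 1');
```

Advancing 1 more day within January lands on 2017-01-31.
`weekday 1` advances to the next Monday; 2017-01-31 is a Tuesday, so it moves forward to 2017-02-06.

2017-02-06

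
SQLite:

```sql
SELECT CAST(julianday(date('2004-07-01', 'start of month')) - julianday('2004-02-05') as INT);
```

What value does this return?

`start of month` rewinds 2004-07-01 to 2004-07-01.
24 days remain in February 2004 after the 5th (29 − 5).
March 2004: 31 days.
April 2004: 30 days.
May 2004: 31 days.
June 2004: 30 days.
Then 1 day into July 2004.
Total: 24 + 31 + 30 + 31 + 30 + 1 = 147.

147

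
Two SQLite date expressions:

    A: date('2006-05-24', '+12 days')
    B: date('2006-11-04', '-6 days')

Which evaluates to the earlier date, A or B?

A

A = 2006-06-05.
B = 2006-10-29.
A is earlier.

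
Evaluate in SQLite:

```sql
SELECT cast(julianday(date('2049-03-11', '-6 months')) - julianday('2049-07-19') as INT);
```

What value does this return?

Adding -6 months to 2049-03-11 gives 2048-09-11.
19 days remain in September 2048 after the 11th (30 − 11).
Full months from October 2048 through June 2049 contribute their day counts.
Then 19 days into July 2049.
Total: 19 + 31 + 30 + 31 + 31 + 28 + 31 + 30 + 31 + 30 + 19 = 311.
The subtraction is earlier − later, so the result is −311 → -311.

-311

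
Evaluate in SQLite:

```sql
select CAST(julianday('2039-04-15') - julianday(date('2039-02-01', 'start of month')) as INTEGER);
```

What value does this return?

73

`start of month` rewinds 2039-02-01 to 2039-02-01.
27 days remain in February 2039 after the 1st (28 − 1).
March 2039: 31 days.
Then 15 days into April 2039.
Total: 27 + 31 + 15 = 73.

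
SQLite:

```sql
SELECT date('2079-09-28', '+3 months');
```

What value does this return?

2079-12-28

Adding +3 months to 2079-09-28 gives 2079-12-28.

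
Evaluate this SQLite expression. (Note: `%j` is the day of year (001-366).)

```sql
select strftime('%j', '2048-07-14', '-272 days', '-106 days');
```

183

First apply '-272 days', '-106 days': 2048-07-14 → 2047-07-02.
Day-of-year for 2047-07-02: days since 2047-01-01 inclusive = 183, zero-padded to 183.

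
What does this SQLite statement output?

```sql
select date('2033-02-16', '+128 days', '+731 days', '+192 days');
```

2036-01-03

Applying '+128 days' to 2033-02-16: counting 128 days forward gives 2033-06-24.
Applying '+731 days' to 2033-06-24: counting 731 days forward gives 2035-06-25.
Applying '+192 days' to 2035-06-25: counting 192 days forward gives 2036-01-03.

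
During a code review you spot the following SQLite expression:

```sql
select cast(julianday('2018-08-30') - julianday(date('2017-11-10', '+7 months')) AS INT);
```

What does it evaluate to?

Adding +7 months to 2017-11-10 gives 2018-06-10.
20 days remain in June 2018 after the 10th (30 − 10).
July 2018: 31 days.
Then 30 days into August 2018.
Total: 20 + 31 + 30 = 81.

81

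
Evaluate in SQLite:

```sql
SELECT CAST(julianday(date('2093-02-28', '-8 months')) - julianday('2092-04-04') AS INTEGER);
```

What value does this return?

85

Adding -8 months to 2093-02-28 gives 2092-06-28.
26 days remain in April 2092 after the 4th (30 − 4).
May 2092: 31 days.
Then 28 days into June 2092.
Total: 26 + 31 + 28 = 85.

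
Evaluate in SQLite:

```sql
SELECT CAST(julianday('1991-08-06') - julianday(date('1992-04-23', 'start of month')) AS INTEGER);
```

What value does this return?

-239

`start of month` rewinds 1992-04-23 to 1992-04-01.
25 days remain in August 1991 after the 6th (31 − 6).
Full months from September 1991 through March 1992 contribute their day counts.
Then 1 day into April 1992.
Total: 25 + 30 + 31 + 30 + 31 + 31 + 29 + 31 + 1 = 239.
The subtraction is earlier − later, so the result is −239 → -239.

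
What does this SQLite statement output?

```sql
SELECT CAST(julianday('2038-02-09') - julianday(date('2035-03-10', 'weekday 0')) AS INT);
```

1066

`weekday 0` advances to the next Sunday; 2035-03-10 is a Saturday, so it moves forward to 2035-03-11.
20 days remain in March 2035 after the 11th (31 − 11).
Full months from April 2035 through January 2038 contribute their day counts.
Then 9 days into February 2038.
Total: 20 + 30 + 31 + 30 + 31 + 31 + 30 + 31 + 30 + 31 + 31 + 29 + 31 + 30 + 31 + 30 + 31 + 31 + 30 + 31 + 30 + 31 + 31 + 28 + 31 + 30 + 31 + 30 + 31 + 31 + 30 + 31 + 30 + 31 + 31 + 9 = 1066.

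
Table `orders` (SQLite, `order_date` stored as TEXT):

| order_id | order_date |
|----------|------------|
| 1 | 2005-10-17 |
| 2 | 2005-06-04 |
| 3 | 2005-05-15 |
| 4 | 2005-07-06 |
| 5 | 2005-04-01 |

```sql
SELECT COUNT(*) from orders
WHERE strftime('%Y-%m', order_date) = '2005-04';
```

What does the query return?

1

Rows with year-month 2005-04: 2005-04-01 → 1.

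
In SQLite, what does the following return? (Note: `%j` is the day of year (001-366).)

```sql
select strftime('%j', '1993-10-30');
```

303

Day-of-year for 1993-10-30: days since 1993-01-01 inclusive = 303, zero-padded to 303.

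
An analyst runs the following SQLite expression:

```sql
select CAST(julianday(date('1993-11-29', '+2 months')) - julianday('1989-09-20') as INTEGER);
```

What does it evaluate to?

Adding +2 months to 1993-11-29 gives 1994-01-29.
10 days remain in September 1989 after the 20th (30 − 20).
Full months from October 1989 through December 1993 contribute their day counts.
Then 29 days into January 1994.
Total: 10 + 31 + 30 + 31 + 31 + 28 + 31 + 30 + 31 + 30 + 31 + 31 + 30 + 31 + 30 + 31 + 31 + 28 + 31 + 30 + 31 + 30 + 31 + 31 + 30 + 31 + 30 + 31 + 31 + 29 + 31 + 30 + 31 + 30 + 31 + 31 + 30 + 31 + 30 + 31 + 31 + 28 + 31 + 30 + 31 + 30 + 31 + 31 + 30 + 31 + 30 + 31 + 29 = 1592.

1592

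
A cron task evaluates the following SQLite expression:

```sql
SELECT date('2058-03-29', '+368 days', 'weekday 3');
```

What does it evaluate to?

Applying '+368 days' to 2058-03-29: counting 368 days forward gives 2059-04-01.
`weekday 3` advances to the next Wednesday; 2059-04-01 is a Tuesday, so it moves forward to 2059-04-02.

2059-04-02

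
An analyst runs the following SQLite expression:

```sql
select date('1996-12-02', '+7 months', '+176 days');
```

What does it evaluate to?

Adding +7 months to 1996-12-02 gives 1997-07-02.
Applying '+176 days' to 1997-07-02: counting 176 days forward gives 1997-12-25.

1997-12-25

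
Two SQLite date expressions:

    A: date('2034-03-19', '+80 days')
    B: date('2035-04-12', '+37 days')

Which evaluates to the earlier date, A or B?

A

A = 2034-06-07.
B = 2035-05-19.
A is earlier.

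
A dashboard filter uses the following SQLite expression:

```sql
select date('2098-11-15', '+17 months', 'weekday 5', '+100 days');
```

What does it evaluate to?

Adding +17 months to 2098-11-15 gives 2100-04-15.
`weekday 5` advances to the next Friday; 2100-04-15 is a Thursday, so it moves forward to 2100-04-16.
Applying '+100 days' to 2100-04-16: counting 100 days forward gives 2100-07-25.

2100-07-25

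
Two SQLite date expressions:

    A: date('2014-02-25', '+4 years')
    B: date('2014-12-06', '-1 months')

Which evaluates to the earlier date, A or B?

A = 2018-02-25.
B = 2014-11-06.
B is earlier.

B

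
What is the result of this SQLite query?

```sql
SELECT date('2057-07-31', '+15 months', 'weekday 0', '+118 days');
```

Adding +15 months to 2057-07-31 gives 2058-10-31.
`weekday 0` advances to the next Sunday; 2058-10-31 is a Thursday, so it moves forward to 2058-11-03.
Applying '+118 days' to 2058-11-03: counting 118 days forward gives 2059-03-01.

2059-03-01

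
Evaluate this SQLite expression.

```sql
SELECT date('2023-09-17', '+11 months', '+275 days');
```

Adding +11 months to 2023-09-17 gives 2024-08-17.
Applying '+275 days' to 2024-08-17: counting 275 days forward gives 2025-05-19.

2025-05-19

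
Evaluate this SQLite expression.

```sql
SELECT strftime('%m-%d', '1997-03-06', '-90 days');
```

First apply '-90 days': 1997-03-06 → 1996-12-06.
`%m-%d` extracts the month-day: 12-06.

12-06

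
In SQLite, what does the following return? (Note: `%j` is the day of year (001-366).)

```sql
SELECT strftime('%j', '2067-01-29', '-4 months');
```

First apply '-4 months': 2067-01-29 → 2066-09-29.
Day-of-year for 2066-09-29: days since 2066-01-01 inclusive = 272, zero-padded to 272.

272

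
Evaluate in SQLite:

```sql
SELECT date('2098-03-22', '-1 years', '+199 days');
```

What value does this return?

2097-10-07

Adding -1 year to 2098-03-22 gives 2097-03-22.
Applying '+199 days' to 2097-03-22: counting 199 days forward gives 2097-10-07.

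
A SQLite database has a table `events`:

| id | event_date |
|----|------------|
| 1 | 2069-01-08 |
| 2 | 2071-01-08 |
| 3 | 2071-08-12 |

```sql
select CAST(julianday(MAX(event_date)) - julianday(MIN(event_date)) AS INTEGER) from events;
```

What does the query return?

946

MIN = 2069-01-08, MAX = 2071-08-12.
23 days remain in January 2069 after the 8th (31 − 8).
Full months from February 2069 through July 2071 contribute their day counts.
Then 12 days into August 2071.
Total: 23 + 28 + 31 + 30 + 31 + 30 + 31 + 31 + 30 + 31 + 30 + 31 + 31 + 28 + 31 + 30 + 31 + 30 + 31 + 31 + 30 + 31 + 30 + 31 + 31 + 28 + 31 + 30 + 31 + 30 + 31 + 12 = 946.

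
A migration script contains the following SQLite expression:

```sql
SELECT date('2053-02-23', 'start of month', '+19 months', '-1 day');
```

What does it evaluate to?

2054-08-31

`start of month` rewinds 2053-02-23 to 2053-02-01.
Adding +19 months to 2053-02-01 gives 2054-09-01.
Going back 1 day from 2054-09-01 reaches 2054-08-31 (last day of August, 31 days).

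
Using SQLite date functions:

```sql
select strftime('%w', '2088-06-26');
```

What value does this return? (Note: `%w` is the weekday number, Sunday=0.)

6

2088-06-26 is a Saturday; with Sunday=0 that is 6.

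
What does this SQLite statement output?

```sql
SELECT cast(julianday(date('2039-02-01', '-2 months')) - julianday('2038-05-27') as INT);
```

188

Adding -2 months to 2039-02-01 gives 2038-12-01.
4 days remain in May 2038 after the 27th (31 − 27).
Full months from June 2038 through November 2038 contribute their day counts.
Then 1 day into December 2038.
Total: 4 + 30 + 31 + 31 + 30 + 31 + 30 + 1 = 188.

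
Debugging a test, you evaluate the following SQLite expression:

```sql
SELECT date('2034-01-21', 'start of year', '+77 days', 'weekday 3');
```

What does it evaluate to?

`start of year` rewinds 2034-01-21 to 2034-01-01.
Applying '+77 days' to 2034-01-01: counting 77 days forward gives 2034-03-19.
`weekday 3` advances to the next Wednesday; 2034-03-19 is a Sunday, so it moves forward to 2034-03-22.

2034-03-22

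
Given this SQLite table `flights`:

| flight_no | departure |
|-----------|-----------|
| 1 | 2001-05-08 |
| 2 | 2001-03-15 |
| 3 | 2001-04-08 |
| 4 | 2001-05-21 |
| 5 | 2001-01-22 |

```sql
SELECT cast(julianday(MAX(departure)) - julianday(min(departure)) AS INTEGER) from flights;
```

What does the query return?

119

MIN = 2001-01-22, MAX = 2001-05-21.
9 days remain in January 2001 after the 22nd (31 − 22).
February 2001: 28 days.
March 2001: 31 days.
April 2001: 30 days.
Then 21 days into May 2001.
Total: 9 + 28 + 31 + 30 + 21 = 119.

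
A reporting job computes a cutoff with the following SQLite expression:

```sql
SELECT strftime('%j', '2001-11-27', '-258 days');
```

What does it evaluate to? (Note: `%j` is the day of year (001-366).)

First apply '-258 days': 2001-11-27 → 2001-03-14.
Day-of-year for 2001-03-14: days since 2001-01-01 inclusive = 73, zero-padded to 073.

073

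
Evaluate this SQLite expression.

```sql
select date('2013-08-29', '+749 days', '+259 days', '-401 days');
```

Applying '+749 days' to 2013-08-29: counting 749 days forward gives 2015-09-17.
Applying '+259 days' to 2015-09-17: counting 259 days forward gives 2016-06-02.
Applying '-401 days' to 2016-06-02: counting 401 days back gives 2015-04-28.

2015-04-28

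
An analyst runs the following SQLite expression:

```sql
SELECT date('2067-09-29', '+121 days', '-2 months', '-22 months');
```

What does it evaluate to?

Applying '+121 days' to 2067-09-29: counting 121 days forward gives 2068-01-28.
Adding -2 months to 2068-01-28 gives 2067-11-28.
Adding -22 months to 2067-11-28 gives 2066-01-28.

2066-01-28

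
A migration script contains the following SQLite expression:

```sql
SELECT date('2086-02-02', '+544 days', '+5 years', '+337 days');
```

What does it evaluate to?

Applying '+544 days' to 2086-02-02: counting 544 days forward gives 2087-07-31.
Adding +5 years to 2087-07-31 gives 2092-07-31.
Applying '+337 days' to 2092-07-31: counting 337 days forward gives 2093-07-03.

2093-07-03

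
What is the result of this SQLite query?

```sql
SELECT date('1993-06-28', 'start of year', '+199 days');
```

`start of year` rewinds 1993-06-28 to 1993-01-01.
Applying '+199 days' to 1993-01-01: counting 199 days forward gives 1993-07-19.

1993-07-19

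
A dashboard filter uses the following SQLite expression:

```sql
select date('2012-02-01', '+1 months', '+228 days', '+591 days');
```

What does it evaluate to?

Adding +1 month to 2012-02-01 gives 2012-03-01.
Applying '+228 days' to 2012-03-01: counting 228 days forward gives 2012-10-15.
Applying '+591 days' to 2012-10-15: counting 591 days forward gives 2014-05-29.

2014-05-29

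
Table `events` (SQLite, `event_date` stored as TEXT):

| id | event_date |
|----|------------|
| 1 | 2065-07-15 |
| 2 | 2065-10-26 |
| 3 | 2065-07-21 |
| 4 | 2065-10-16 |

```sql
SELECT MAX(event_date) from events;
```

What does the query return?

MAX over {2065-07-15, 2065-07-21, 2065-10-16, 2065-10-26}.

2065-10-26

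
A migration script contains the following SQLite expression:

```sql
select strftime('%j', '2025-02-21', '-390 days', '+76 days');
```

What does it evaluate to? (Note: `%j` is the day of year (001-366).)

104

First apply '-390 days', '+76 days': 2025-02-21 → 2024-04-13.
Day-of-year for 2024-04-13: days since 2024-01-01 inclusive = 104, zero-padded to 104.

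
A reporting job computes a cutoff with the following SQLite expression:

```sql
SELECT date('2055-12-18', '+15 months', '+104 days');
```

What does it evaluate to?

2057-06-30

Adding +15 months to 2055-12-18 gives 2057-03-18.
Applying '+104 days' to 2057-03-18: counting 104 days forward gives 2057-06-30.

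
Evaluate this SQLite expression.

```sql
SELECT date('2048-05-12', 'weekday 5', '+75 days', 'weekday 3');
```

2048-07-29

`weekday 5` advances to the next Friday; 2048-05-12 is a Tuesday, so it moves forward to 2048-05-15.
Applying '+75 days' to 2048-05-15: counting 75 days forward gives 2048-07-29.
`weekday 3` advances to the next Wednesday; 2048-07-29 is already a Wednesday, so it stays at 2048-07-29.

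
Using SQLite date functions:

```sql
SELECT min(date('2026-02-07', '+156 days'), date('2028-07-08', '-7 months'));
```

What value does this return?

2026-07-13

date('2026-02-07', '+156 days') → 2026-07-13.
date('2028-07-08', '-7 months') → 2027-12-08.
Earlier of the two is 2026-07-13.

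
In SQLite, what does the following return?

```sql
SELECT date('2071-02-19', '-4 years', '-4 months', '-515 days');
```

2065-05-22

Adding -4 years to 2071-02-19 gives 2067-02-19.
Adding -4 months to 2067-02-19 gives 2066-10-19.
Applying '-515 days' to 2066-10-19: counting 515 days back gives 2065-05-22.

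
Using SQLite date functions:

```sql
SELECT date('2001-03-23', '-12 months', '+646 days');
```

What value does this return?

Adding -12 months to 2001-03-23 gives 2000-03-23.
Applying '+646 days' to 2000-03-23: counting 646 days forward gives 2001-12-29.

2001-12-29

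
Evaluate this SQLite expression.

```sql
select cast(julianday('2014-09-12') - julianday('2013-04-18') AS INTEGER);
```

12 days remain in April 2013 after the 18th (30 − 18).
Full months from May 2013 through August 2014 contribute their day counts.
Then 12 days into September 2014.
Total: 12 + 31 + 30 + 31 + 31 + 30 + 31 + 30 + 31 + 31 + 28 + 31 + 30 + 31 + 30 + 31 + 31 + 12 = 512.

512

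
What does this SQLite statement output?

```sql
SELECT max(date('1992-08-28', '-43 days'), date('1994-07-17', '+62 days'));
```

1994-09-17

date('1992-08-28', '-43 days') → 1992-07-16.
date('1994-07-17', '+62 days') → 1994-09-17.
Later of the two is 1994-09-17.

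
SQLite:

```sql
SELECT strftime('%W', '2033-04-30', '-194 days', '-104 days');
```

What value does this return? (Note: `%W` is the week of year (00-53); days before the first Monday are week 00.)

First apply '-194 days', '-104 days': 2033-04-30 → 2032-07-06.
2032-07-06 is a Tuesday. SQLite's %W counts Mondays since the year started; the result is 27.

27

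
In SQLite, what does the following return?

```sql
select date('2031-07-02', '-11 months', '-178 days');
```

2030-02-05

Adding -11 months to 2031-07-02 gives 2030-08-02.
Applying '-178 days' to 2030-08-02: counting 178 days back gives 2030-02-05.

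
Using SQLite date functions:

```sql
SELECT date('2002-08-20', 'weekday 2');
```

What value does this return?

2002-08-20

`weekday 2` advances to the next Tuesday; 2002-08-20 is already a Tuesday, so it stays at 2002-08-20.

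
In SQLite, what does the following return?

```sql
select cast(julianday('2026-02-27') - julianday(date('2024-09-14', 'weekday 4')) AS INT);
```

526

`weekday 4` advances to the next Thursday; 2024-09-14 is a Saturday, so it moves forward to 2024-09-19.
11 days remain in September 2024 after the 19th (30 − 19).
Full months from October 2024 through January 2026 contribute their day counts.
Then 27 days into February 2026.
Total: 11 + 31 + 30 + 31 + 31 + 28 + 31 + 30 + 31 + 30 + 31 + 31 + 30 + 31 + 30 + 31 + 31 + 27 = 526.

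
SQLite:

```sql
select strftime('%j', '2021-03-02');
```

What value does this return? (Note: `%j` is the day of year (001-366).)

061

Day-of-year for 2021-03-02: days since 2021-01-01 inclusive = 61, zero-padded to 061.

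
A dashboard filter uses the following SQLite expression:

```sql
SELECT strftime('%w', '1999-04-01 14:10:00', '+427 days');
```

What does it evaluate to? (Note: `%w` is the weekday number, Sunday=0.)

First apply '+427 days': 1999-04-01 14:10:00 → 2000-06-01 14:10:00.
2000-06-01 is a Thursday; with Sunday=0 that is 4.

4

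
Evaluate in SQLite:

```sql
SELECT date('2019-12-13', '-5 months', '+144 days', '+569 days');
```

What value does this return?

2021-06-25

Adding -5 months to 2019-12-13 gives 2019-07-13.
Applying '+144 days' to 2019-07-13: counting 144 days forward gives 2019-12-04.
Applying '+569 days' to 2019-12-04: counting 569 days forward gives 2021-06-25.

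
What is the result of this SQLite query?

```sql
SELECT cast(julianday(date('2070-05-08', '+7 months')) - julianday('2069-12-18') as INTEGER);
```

Adding +7 months to 2070-05-08 gives 2070-12-08.
13 days remain in December 2069 after the 18th (31 − 18).
Full months from January 2070 through November 2070 contribute their day counts.
Then 8 days into December 2070.
Total: 13 + 31 + 28 + 31 + 30 + 31 + 30 + 31 + 31 + 30 + 31 + 30 + 8 = 355.

355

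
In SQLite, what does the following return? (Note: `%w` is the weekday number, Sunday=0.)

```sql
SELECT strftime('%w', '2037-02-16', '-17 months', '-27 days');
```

First apply '-17 months', '-27 days': 2037-02-16 → 2035-08-20.
2035-08-20 is a Monday; with Sunday=0 that is 1.

1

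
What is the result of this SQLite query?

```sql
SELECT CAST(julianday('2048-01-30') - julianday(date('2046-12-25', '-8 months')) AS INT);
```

Adding -8 months to 2046-12-25 gives 2046-04-25.
5 days remain in April 2046 after the 25th (30 − 25).
Full months from May 2046 through December 2047 contribute their day counts.
Then 30 days into January 2048.
Total: 5 + 31 + 30 + 31 + 31 + 30 + 31 + 30 + 31 + 31 + 28 + 31 + 30 + 31 + 30 + 31 + 31 + 30 + 31 + 30 + 31 + 30 = 645.

645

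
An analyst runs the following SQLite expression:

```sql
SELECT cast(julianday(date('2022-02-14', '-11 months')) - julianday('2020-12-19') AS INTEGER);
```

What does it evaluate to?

85

Adding -11 months to 2022-02-14 gives 2021-03-14.
12 days remain in December 2020 after the 19th (31 − 19).
January 2021: 31 days.
February 2021: 28 days.
Then 14 days into March 2021.
Total: 12 + 31 + 28 + 14 = 85.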